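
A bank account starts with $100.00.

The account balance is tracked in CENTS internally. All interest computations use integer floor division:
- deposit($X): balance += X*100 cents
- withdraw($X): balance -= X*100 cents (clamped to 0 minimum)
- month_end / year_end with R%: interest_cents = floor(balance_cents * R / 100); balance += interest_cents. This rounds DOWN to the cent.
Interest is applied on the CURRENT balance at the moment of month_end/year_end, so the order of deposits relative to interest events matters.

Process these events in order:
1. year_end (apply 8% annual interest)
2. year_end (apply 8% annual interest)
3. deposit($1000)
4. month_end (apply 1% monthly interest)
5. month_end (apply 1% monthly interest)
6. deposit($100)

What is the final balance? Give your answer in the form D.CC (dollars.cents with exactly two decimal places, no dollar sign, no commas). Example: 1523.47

After 1 (year_end (apply 8% annual interest)): balance=$108.00 total_interest=$8.00
After 2 (year_end (apply 8% annual interest)): balance=$116.64 total_interest=$16.64
After 3 (deposit($1000)): balance=$1116.64 total_interest=$16.64
After 4 (month_end (apply 1% monthly interest)): balance=$1127.80 total_interest=$27.80
After 5 (month_end (apply 1% monthly interest)): balance=$1139.07 total_interest=$39.07
After 6 (deposit($100)): balance=$1239.07 total_interest=$39.07

Answer: 1239.07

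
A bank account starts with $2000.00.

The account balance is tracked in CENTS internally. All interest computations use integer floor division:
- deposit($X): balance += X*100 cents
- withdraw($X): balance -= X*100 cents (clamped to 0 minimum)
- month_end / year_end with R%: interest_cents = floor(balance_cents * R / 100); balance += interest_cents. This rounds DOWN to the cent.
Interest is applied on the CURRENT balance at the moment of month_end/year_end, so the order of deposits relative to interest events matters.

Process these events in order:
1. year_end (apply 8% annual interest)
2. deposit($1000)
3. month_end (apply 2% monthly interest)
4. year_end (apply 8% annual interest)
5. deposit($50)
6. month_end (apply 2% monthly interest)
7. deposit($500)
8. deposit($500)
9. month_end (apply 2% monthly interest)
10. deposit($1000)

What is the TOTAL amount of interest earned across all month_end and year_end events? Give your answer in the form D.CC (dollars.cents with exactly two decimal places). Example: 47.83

After 1 (year_end (apply 8% annual interest)): balance=$2160.00 total_interest=$160.00
After 2 (deposit($1000)): balance=$3160.00 total_interest=$160.00
After 3 (month_end (apply 2% monthly interest)): balance=$3223.20 total_interest=$223.20
After 4 (year_end (apply 8% annual interest)): balance=$3481.05 total_interest=$481.05
After 5 (deposit($50)): balance=$3531.05 total_interest=$481.05
After 6 (month_end (apply 2% monthly interest)): balance=$3601.67 total_interest=$551.67
After 7 (deposit($500)): balance=$4101.67 total_interest=$551.67
After 8 (deposit($500)): balance=$4601.67 total_interest=$551.67
After 9 (month_end (apply 2% monthly interest)): balance=$4693.70 total_interest=$643.70
After 10 (deposit($1000)): balance=$5693.70 total_interest=$643.70

Answer: 643.70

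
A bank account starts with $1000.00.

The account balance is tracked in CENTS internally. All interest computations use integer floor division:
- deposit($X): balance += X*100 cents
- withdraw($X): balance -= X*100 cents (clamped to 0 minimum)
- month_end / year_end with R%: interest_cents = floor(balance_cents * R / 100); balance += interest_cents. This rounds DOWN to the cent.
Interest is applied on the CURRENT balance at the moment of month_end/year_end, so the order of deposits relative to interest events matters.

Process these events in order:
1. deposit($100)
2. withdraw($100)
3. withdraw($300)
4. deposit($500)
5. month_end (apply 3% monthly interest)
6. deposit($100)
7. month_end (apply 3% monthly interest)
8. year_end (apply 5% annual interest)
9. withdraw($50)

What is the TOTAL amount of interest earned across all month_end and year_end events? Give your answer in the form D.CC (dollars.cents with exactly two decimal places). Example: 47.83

After 1 (deposit($100)): balance=$1100.00 total_interest=$0.00
After 2 (withdraw($100)): balance=$1000.00 total_interest=$0.00
After 3 (withdraw($300)): balance=$700.00 total_interest=$0.00
After 4 (deposit($500)): balance=$1200.00 total_interest=$0.00
After 5 (month_end (apply 3% monthly interest)): balance=$1236.00 total_interest=$36.00
After 6 (deposit($100)): balance=$1336.00 total_interest=$36.00
After 7 (month_end (apply 3% monthly interest)): balance=$1376.08 total_interest=$76.08
After 8 (year_end (apply 5% annual interest)): balance=$1444.88 total_interest=$144.88
After 9 (withdraw($50)): balance=$1394.88 total_interest=$144.88

Answer: 144.88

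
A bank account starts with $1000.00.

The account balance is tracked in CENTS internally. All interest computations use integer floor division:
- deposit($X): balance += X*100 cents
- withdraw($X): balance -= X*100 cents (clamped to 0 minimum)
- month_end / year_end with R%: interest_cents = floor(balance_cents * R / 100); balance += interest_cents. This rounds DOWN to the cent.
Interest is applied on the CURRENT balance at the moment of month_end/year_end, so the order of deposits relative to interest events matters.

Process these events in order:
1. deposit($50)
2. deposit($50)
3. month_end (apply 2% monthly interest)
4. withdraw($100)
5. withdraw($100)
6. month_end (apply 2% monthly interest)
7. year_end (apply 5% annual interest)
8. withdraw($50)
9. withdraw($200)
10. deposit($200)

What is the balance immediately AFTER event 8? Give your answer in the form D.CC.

After 1 (deposit($50)): balance=$1050.00 total_interest=$0.00
After 2 (deposit($50)): balance=$1100.00 total_interest=$0.00
After 3 (month_end (apply 2% monthly interest)): balance=$1122.00 total_interest=$22.00
After 4 (withdraw($100)): balance=$1022.00 total_interest=$22.00
After 5 (withdraw($100)): balance=$922.00 total_interest=$22.00
After 6 (month_end (apply 2% monthly interest)): balance=$940.44 total_interest=$40.44
After 7 (year_end (apply 5% annual interest)): balance=$987.46 total_interest=$87.46
After 8 (withdraw($50)): balance=$937.46 total_interest=$87.46

Answer: 937.46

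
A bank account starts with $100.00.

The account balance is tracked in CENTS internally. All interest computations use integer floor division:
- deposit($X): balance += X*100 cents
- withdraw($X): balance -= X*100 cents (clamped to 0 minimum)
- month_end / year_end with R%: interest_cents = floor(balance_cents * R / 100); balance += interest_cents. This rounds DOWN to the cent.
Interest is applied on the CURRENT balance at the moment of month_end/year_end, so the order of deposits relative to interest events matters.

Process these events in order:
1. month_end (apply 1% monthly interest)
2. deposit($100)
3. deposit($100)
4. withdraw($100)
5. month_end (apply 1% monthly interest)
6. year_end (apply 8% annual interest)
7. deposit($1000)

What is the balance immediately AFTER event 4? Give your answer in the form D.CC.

After 1 (month_end (apply 1% monthly interest)): balance=$101.00 total_interest=$1.00
After 2 (deposit($100)): balance=$201.00 total_interest=$1.00
After 3 (deposit($100)): balance=$301.00 total_interest=$1.00
After 4 (withdraw($100)): balance=$201.00 total_interest=$1.00

Answer: 201.00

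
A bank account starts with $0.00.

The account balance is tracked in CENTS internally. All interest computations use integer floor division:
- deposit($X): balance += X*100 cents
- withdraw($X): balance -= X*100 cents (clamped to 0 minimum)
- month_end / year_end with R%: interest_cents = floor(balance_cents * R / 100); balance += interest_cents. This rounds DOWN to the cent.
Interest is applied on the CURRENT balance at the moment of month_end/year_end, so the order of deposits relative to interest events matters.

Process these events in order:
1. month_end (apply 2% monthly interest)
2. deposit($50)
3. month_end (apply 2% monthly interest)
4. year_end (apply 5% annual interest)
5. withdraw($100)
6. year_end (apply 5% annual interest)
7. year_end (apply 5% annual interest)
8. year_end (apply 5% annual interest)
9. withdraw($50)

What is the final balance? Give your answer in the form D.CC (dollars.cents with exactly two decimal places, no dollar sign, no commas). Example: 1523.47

After 1 (month_end (apply 2% monthly interest)): balance=$0.00 total_interest=$0.00
After 2 (deposit($50)): balance=$50.00 total_interest=$0.00
After 3 (month_end (apply 2% monthly interest)): balance=$51.00 total_interest=$1.00
After 4 (year_end (apply 5% annual interest)): balance=$53.55 total_interest=$3.55
After 5 (withdraw($100)): balance=$0.00 total_interest=$3.55
After 6 (year_end (apply 5% annual interest)): balance=$0.00 total_interest=$3.55
After 7 (year_end (apply 5% annual interest)): balance=$0.00 total_interest=$3.55
After 8 (year_end (apply 5% annual interest)): balance=$0.00 total_interest=$3.55
After 9 (withdraw($50)): balance=$0.00 total_interest=$3.55

Answer: 0.00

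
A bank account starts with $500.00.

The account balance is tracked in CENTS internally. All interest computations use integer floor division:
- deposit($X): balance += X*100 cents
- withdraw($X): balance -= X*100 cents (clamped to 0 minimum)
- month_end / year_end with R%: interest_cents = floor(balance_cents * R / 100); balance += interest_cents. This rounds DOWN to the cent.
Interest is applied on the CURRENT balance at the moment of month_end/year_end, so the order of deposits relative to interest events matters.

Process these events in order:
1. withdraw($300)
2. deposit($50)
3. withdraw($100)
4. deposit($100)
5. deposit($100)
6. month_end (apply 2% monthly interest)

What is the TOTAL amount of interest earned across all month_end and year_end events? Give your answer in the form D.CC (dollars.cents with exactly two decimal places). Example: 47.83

Answer: 7.00

Derivation:
After 1 (withdraw($300)): balance=$200.00 total_interest=$0.00
After 2 (deposit($50)): balance=$250.00 total_interest=$0.00
After 3 (withdraw($100)): balance=$150.00 total_interest=$0.00
After 4 (deposit($100)): balance=$250.00 total_interest=$0.00
After 5 (deposit($100)): balance=$350.00 total_interest=$0.00
After 6 (month_end (apply 2% monthly interest)): balance=$357.00 total_interest=$7.00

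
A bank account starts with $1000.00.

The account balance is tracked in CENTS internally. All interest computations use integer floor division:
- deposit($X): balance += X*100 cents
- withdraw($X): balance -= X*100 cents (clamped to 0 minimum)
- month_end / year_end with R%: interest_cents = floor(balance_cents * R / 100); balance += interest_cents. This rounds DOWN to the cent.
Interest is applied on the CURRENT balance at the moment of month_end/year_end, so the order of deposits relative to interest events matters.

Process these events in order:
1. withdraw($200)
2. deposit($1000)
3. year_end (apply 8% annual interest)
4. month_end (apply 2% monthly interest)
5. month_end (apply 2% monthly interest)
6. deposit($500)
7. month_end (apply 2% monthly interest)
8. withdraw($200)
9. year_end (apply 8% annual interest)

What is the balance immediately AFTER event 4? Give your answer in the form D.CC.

After 1 (withdraw($200)): balance=$800.00 total_interest=$0.00
After 2 (deposit($1000)): balance=$1800.00 total_interest=$0.00
After 3 (year_end (apply 8% annual interest)): balance=$1944.00 total_interest=$144.00
After 4 (month_end (apply 2% monthly interest)): balance=$1982.88 total_interest=$182.88

Answer: 1982.88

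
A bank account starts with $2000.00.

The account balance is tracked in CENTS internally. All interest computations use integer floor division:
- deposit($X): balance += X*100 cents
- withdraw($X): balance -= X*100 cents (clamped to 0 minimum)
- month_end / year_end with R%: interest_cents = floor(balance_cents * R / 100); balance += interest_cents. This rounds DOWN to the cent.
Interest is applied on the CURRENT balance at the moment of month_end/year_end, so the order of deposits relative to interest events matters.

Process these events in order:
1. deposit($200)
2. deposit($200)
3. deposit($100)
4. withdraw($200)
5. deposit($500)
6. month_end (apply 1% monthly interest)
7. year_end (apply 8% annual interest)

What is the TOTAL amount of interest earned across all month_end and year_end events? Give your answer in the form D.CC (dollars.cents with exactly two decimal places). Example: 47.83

After 1 (deposit($200)): balance=$2200.00 total_interest=$0.00
After 2 (deposit($200)): balance=$2400.00 total_interest=$0.00
After 3 (deposit($100)): balance=$2500.00 total_interest=$0.00
After 4 (withdraw($200)): balance=$2300.00 total_interest=$0.00
After 5 (deposit($500)): balance=$2800.00 total_interest=$0.00
After 6 (month_end (apply 1% monthly interest)): balance=$2828.00 total_interest=$28.00
After 7 (year_end (apply 8% annual interest)): balance=$3054.24 total_interest=$254.24

Answer: 254.24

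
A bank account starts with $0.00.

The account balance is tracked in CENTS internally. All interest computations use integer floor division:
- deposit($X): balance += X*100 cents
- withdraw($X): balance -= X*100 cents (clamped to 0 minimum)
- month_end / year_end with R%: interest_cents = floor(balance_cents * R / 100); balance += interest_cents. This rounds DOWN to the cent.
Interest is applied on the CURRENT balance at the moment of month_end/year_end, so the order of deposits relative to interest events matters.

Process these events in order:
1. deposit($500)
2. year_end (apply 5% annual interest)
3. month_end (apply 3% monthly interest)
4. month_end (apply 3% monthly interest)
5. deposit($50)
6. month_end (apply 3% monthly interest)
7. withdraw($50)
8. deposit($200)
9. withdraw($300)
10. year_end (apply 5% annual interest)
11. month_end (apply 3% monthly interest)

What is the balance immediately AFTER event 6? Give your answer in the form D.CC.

After 1 (deposit($500)): balance=$500.00 total_interest=$0.00
After 2 (year_end (apply 5% annual interest)): balance=$525.00 total_interest=$25.00
After 3 (month_end (apply 3% monthly interest)): balance=$540.75 total_interest=$40.75
After 4 (month_end (apply 3% monthly interest)): balance=$556.97 total_interest=$56.97
After 5 (deposit($50)): balance=$606.97 total_interest=$56.97
After 6 (month_end (apply 3% monthly interest)): balance=$625.17 total_interest=$75.17

Answer: 625.17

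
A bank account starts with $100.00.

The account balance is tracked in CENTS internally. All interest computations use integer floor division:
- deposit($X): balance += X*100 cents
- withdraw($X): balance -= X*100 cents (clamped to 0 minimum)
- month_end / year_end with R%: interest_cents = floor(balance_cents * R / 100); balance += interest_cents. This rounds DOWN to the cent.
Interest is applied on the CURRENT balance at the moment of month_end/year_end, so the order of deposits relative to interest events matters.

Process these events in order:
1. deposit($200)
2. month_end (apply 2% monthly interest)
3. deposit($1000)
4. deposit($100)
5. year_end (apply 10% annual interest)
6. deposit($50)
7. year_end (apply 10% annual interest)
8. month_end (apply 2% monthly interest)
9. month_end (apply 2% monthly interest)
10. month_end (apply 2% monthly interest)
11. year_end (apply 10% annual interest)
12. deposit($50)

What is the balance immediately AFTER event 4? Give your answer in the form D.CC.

Answer: 1406.00

Derivation:
After 1 (deposit($200)): balance=$300.00 total_interest=$0.00
After 2 (month_end (apply 2% monthly interest)): balance=$306.00 total_interest=$6.00
After 3 (deposit($1000)): balance=$1306.00 total_interest=$6.00
After 4 (deposit($100)): balance=$1406.00 total_interest=$6.00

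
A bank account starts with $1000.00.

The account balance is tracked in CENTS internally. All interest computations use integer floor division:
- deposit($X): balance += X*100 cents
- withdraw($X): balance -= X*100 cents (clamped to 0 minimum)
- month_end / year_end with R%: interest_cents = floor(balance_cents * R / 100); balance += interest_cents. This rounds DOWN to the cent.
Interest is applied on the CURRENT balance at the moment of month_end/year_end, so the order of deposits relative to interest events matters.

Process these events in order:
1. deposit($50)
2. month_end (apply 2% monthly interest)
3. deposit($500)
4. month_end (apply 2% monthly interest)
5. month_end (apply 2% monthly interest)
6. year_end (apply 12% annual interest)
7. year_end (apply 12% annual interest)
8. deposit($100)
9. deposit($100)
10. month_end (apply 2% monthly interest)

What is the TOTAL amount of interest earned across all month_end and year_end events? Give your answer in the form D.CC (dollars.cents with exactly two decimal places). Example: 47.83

After 1 (deposit($50)): balance=$1050.00 total_interest=$0.00
After 2 (month_end (apply 2% monthly interest)): balance=$1071.00 total_interest=$21.00
After 3 (deposit($500)): balance=$1571.00 total_interest=$21.00
After 4 (month_end (apply 2% monthly interest)): balance=$1602.42 total_interest=$52.42
After 5 (month_end (apply 2% monthly interest)): balance=$1634.46 total_interest=$84.46
After 6 (year_end (apply 12% annual interest)): balance=$1830.59 total_interest=$280.59
After 7 (year_end (apply 12% annual interest)): balance=$2050.26 total_interest=$500.26
After 8 (deposit($100)): balance=$2150.26 total_interest=$500.26
After 9 (deposit($100)): balance=$2250.26 total_interest=$500.26
After 10 (month_end (apply 2% monthly interest)): balance=$2295.26 total_interest=$545.26

Answer: 545.26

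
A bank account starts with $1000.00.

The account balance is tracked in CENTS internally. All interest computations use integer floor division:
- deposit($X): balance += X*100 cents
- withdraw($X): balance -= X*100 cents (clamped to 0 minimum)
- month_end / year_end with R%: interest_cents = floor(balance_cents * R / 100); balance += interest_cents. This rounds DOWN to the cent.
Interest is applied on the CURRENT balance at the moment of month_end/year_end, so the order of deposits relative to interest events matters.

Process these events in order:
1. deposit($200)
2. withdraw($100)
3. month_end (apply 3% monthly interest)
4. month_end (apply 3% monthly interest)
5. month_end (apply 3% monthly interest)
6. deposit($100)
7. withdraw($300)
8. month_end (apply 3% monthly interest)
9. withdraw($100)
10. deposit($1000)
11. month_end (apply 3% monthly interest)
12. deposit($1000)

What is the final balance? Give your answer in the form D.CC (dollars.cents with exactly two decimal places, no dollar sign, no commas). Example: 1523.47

Answer: 2990.00

Derivation:
After 1 (deposit($200)): balance=$1200.00 total_interest=$0.00
After 2 (withdraw($100)): balance=$1100.00 total_interest=$0.00
After 3 (month_end (apply 3% monthly interest)): balance=$1133.00 total_interest=$33.00
After 4 (month_end (apply 3% monthly interest)): balance=$1166.99 total_interest=$66.99
After 5 (month_end (apply 3% monthly interest)): balance=$1201.99 total_interest=$101.99
After 6 (deposit($100)): balance=$1301.99 total_interest=$101.99
After 7 (withdraw($300)): balance=$1001.99 total_interest=$101.99
After 8 (month_end (apply 3% monthly interest)): balance=$1032.04 total_interest=$132.04
After 9 (withdraw($100)): balance=$932.04 total_interest=$132.04
After 10 (deposit($1000)): balance=$1932.04 total_interest=$132.04
After 11 (month_end (apply 3% monthly interest)): balance=$1990.00 total_interest=$190.00
After 12 (deposit($1000)): balance=$2990.00 total_interest=$190.00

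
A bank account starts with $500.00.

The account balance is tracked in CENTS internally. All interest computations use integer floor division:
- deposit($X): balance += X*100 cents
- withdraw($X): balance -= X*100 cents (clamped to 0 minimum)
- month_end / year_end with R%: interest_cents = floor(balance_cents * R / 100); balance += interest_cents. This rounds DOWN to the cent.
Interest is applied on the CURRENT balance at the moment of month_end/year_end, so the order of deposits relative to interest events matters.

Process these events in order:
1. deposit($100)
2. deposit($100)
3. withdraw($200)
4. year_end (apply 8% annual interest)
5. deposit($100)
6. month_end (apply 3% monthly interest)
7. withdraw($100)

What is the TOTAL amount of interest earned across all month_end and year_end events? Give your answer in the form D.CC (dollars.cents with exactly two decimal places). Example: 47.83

Answer: 59.20

Derivation:
After 1 (deposit($100)): balance=$600.00 total_interest=$0.00
After 2 (deposit($100)): balance=$700.00 total_interest=$0.00
After 3 (withdraw($200)): balance=$500.00 total_interest=$0.00
After 4 (year_end (apply 8% annual interest)): balance=$540.00 total_interest=$40.00
After 5 (deposit($100)): balance=$640.00 total_interest=$40.00
After 6 (month_end (apply 3% monthly interest)): balance=$659.20 total_interest=$59.20
After 7 (withdraw($100)): balance=$559.20 total_interest=$59.20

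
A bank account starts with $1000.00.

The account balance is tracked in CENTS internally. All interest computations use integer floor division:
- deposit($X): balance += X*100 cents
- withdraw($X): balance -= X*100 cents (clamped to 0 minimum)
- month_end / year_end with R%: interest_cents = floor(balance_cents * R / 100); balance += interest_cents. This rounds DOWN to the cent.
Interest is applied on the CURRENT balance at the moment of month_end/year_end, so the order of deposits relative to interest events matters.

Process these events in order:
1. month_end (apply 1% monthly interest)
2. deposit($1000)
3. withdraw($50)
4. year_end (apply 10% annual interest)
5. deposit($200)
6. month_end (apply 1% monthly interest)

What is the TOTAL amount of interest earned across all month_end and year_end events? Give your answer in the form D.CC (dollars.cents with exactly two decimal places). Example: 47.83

Answer: 229.56

Derivation:
After 1 (month_end (apply 1% monthly interest)): balance=$1010.00 total_interest=$10.00
After 2 (deposit($1000)): balance=$2010.00 total_interest=$10.00
After 3 (withdraw($50)): balance=$1960.00 total_interest=$10.00
After 4 (year_end (apply 10% annual interest)): balance=$2156.00 total_interest=$206.00
After 5 (deposit($200)): balance=$2356.00 total_interest=$206.00
After 6 (month_end (apply 1% monthly interest)): balance=$2379.56 total_interest=$229.56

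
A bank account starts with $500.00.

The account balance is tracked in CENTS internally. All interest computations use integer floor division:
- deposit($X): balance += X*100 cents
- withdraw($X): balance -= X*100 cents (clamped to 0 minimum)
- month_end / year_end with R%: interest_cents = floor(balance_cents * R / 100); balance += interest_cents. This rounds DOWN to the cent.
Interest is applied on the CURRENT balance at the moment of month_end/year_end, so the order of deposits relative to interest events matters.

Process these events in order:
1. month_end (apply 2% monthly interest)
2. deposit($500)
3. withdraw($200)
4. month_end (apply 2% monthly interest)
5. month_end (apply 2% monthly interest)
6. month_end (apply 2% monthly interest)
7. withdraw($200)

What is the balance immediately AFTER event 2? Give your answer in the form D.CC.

Answer: 1010.00

Derivation:
After 1 (month_end (apply 2% monthly interest)): balance=$510.00 total_interest=$10.00
After 2 (deposit($500)): balance=$1010.00 total_interest=$10.00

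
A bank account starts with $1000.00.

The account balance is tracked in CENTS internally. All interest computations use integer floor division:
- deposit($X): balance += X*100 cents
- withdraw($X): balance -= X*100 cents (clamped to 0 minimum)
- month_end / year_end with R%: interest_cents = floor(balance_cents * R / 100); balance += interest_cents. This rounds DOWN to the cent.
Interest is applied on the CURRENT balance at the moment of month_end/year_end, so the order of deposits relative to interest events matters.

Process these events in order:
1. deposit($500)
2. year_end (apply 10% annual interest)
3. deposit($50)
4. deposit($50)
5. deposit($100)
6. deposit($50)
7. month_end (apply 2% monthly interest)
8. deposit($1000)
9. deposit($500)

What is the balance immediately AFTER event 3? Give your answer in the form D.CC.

After 1 (deposit($500)): balance=$1500.00 total_interest=$0.00
After 2 (year_end (apply 10% annual interest)): balance=$1650.00 total_interest=$150.00
After 3 (deposit($50)): balance=$1700.00 total_interest=$150.00

Answer: 1700.00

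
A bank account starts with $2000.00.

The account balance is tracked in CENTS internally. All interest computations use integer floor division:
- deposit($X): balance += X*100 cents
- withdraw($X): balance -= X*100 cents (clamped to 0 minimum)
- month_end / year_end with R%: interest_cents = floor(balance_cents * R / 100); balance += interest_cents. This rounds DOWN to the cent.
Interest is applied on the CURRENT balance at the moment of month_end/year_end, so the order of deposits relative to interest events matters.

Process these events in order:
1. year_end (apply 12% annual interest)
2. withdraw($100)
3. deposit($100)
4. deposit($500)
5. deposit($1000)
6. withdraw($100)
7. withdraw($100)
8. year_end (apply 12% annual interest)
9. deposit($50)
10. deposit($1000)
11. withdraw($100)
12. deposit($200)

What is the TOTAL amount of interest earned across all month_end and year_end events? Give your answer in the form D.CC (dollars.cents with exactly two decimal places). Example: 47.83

Answer: 664.80

Derivation:
After 1 (year_end (apply 12% annual interest)): balance=$2240.00 total_interest=$240.00
After 2 (withdraw($100)): balance=$2140.00 total_interest=$240.00
After 3 (deposit($100)): balance=$2240.00 total_interest=$240.00
After 4 (deposit($500)): balance=$2740.00 total_interest=$240.00
After 5 (deposit($1000)): balance=$3740.00 total_interest=$240.00
After 6 (withdraw($100)): balance=$3640.00 total_interest=$240.00
After 7 (withdraw($100)): balance=$3540.00 total_interest=$240.00
After 8 (year_end (apply 12% annual interest)): balance=$3964.80 total_interest=$664.80
After 9 (deposit($50)): balance=$4014.80 total_interest=$664.80
After 10 (deposit($1000)): balance=$5014.80 total_interest=$664.80
After 11 (withdraw($100)): balance=$4914.80 total_interest=$664.80
After 12 (deposit($200)): balance=$5114.80 total_interest=$664.80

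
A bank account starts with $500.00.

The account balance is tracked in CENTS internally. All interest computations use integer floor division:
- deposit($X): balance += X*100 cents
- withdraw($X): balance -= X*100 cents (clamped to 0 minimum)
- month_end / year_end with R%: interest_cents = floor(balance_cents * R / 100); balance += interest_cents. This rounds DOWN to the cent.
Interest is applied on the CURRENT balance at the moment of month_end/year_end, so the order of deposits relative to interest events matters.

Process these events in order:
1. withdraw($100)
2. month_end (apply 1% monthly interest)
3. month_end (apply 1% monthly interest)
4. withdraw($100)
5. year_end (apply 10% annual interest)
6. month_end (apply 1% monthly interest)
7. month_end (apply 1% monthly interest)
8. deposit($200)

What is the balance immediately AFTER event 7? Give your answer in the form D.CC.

After 1 (withdraw($100)): balance=$400.00 total_interest=$0.00
After 2 (month_end (apply 1% monthly interest)): balance=$404.00 total_interest=$4.00
After 3 (month_end (apply 1% monthly interest)): balance=$408.04 total_interest=$8.04
After 4 (withdraw($100)): balance=$308.04 total_interest=$8.04
After 5 (year_end (apply 10% annual interest)): balance=$338.84 total_interest=$38.84
After 6 (month_end (apply 1% monthly interest)): balance=$342.22 total_interest=$42.22
After 7 (month_end (apply 1% monthly interest)): balance=$345.64 total_interest=$45.64

Answer: 345.64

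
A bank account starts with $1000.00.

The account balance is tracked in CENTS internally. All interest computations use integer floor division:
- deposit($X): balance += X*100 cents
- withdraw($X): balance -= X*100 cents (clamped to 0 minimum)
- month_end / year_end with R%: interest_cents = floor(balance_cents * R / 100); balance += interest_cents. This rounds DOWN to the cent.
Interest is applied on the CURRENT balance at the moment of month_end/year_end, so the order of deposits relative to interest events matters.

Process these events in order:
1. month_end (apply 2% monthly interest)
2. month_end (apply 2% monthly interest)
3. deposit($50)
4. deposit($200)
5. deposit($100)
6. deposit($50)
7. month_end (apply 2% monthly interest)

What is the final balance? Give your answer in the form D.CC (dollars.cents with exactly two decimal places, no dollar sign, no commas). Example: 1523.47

After 1 (month_end (apply 2% monthly interest)): balance=$1020.00 total_interest=$20.00
After 2 (month_end (apply 2% monthly interest)): balance=$1040.40 total_interest=$40.40
After 3 (deposit($50)): balance=$1090.40 total_interest=$40.40
After 4 (deposit($200)): balance=$1290.40 total_interest=$40.40
After 5 (deposit($100)): balance=$1390.40 total_interest=$40.40
After 6 (deposit($50)): balance=$1440.40 total_interest=$40.40
After 7 (month_end (apply 2% monthly interest)): balance=$1469.20 total_interest=$69.20

Answer: 1469.20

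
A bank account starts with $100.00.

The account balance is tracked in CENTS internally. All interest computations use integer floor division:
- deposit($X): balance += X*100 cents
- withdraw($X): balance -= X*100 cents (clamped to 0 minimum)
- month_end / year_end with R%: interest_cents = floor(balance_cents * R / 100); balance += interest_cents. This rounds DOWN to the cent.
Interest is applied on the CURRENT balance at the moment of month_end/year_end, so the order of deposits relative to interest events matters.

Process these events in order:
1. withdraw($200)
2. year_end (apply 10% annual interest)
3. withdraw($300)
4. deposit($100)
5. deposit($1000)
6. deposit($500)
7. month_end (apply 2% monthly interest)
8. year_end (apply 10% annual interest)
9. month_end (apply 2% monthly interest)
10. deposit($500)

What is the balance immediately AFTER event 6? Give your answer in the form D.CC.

After 1 (withdraw($200)): balance=$0.00 total_interest=$0.00
After 2 (year_end (apply 10% annual interest)): balance=$0.00 total_interest=$0.00
After 3 (withdraw($300)): balance=$0.00 total_interest=$0.00
After 4 (deposit($100)): balance=$100.00 total_interest=$0.00
After 5 (deposit($1000)): balance=$1100.00 total_interest=$0.00
After 6 (deposit($500)): balance=$1600.00 total_interest=$0.00

Answer: 1600.00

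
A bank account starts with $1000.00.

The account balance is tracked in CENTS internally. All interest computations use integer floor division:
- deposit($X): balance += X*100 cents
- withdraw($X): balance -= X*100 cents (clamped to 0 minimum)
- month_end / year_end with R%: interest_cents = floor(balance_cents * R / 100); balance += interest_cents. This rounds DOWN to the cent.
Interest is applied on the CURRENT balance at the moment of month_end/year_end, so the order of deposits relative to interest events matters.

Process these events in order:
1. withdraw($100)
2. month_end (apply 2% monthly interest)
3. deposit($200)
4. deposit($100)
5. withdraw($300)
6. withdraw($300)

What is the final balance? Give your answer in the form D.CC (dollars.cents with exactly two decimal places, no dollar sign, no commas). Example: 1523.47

After 1 (withdraw($100)): balance=$900.00 total_interest=$0.00
After 2 (month_end (apply 2% monthly interest)): balance=$918.00 total_interest=$18.00
After 3 (deposit($200)): balance=$1118.00 total_interest=$18.00
After 4 (deposit($100)): balance=$1218.00 total_interest=$18.00
After 5 (withdraw($300)): balance=$918.00 total_interest=$18.00
After 6 (withdraw($300)): balance=$618.00 total_interest=$18.00

Answer: 618.00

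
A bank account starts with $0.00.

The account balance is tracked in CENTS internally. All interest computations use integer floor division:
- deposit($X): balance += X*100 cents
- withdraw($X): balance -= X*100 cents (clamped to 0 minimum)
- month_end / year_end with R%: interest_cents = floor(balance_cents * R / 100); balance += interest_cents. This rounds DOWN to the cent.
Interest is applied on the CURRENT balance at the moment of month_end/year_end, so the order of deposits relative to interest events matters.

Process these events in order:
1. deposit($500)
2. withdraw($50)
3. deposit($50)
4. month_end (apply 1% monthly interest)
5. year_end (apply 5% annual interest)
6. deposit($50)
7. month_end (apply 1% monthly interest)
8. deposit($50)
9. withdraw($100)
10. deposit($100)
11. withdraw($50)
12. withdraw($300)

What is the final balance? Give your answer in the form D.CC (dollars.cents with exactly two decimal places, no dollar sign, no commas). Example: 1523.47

Answer: 286.05

Derivation:
After 1 (deposit($500)): balance=$500.00 total_interest=$0.00
After 2 (withdraw($50)): balance=$450.00 total_interest=$0.00
After 3 (deposit($50)): balance=$500.00 total_interest=$0.00
After 4 (month_end (apply 1% monthly interest)): balance=$505.00 total_interest=$5.00
After 5 (year_end (apply 5% annual interest)): balance=$530.25 total_interest=$30.25
After 6 (deposit($50)): balance=$580.25 total_interest=$30.25
After 7 (month_end (apply 1% monthly interest)): balance=$586.05 total_interest=$36.05
After 8 (deposit($50)): balance=$636.05 total_interest=$36.05
After 9 (withdraw($100)): balance=$536.05 total_interest=$36.05
After 10 (deposit($100)): balance=$636.05 total_interest=$36.05
After 11 (withdraw($50)): balance=$586.05 total_interest=$36.05
After 12 (withdraw($300)): balance=$286.05 total_interest=$36.05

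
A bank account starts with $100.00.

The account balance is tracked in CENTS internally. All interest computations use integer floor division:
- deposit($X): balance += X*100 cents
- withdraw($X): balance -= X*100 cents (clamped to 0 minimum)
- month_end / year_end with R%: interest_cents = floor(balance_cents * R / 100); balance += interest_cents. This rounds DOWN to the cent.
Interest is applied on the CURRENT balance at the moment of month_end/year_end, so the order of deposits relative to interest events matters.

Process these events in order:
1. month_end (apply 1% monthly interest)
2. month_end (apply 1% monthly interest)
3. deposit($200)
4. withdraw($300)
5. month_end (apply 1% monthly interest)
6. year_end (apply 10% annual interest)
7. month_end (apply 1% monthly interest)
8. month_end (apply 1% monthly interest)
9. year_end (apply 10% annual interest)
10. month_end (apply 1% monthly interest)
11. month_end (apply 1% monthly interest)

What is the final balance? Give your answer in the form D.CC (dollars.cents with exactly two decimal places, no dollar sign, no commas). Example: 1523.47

Answer: 2.53

Derivation:
After 1 (month_end (apply 1% monthly interest)): balance=$101.00 total_interest=$1.00
After 2 (month_end (apply 1% monthly interest)): balance=$102.01 total_interest=$2.01
After 3 (deposit($200)): balance=$302.01 total_interest=$2.01
After 4 (withdraw($300)): balance=$2.01 total_interest=$2.01
After 5 (month_end (apply 1% monthly interest)): balance=$2.03 total_interest=$2.03
After 6 (year_end (apply 10% annual interest)): balance=$2.23 total_interest=$2.23
After 7 (month_end (apply 1% monthly interest)): balance=$2.25 total_interest=$2.25
After 8 (month_end (apply 1% monthly interest)): balance=$2.27 total_interest=$2.27
After 9 (year_end (apply 10% annual interest)): balance=$2.49 total_interest=$2.49
After 10 (month_end (apply 1% monthly interest)): balance=$2.51 total_interest=$2.51
After 11 (month_end (apply 1% monthly interest)): balance=$2.53 total_interest=$2.53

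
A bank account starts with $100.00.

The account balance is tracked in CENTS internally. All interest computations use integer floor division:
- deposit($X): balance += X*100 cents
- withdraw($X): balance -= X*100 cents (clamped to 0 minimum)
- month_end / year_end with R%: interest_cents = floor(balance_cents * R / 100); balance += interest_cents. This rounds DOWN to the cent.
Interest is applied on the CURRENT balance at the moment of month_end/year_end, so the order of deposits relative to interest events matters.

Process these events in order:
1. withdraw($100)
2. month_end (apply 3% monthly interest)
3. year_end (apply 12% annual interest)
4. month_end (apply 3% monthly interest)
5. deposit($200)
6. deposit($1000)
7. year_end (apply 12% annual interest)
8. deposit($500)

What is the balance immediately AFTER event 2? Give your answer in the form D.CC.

After 1 (withdraw($100)): balance=$0.00 total_interest=$0.00
After 2 (month_end (apply 3% monthly interest)): balance=$0.00 total_interest=$0.00

Answer: 0.00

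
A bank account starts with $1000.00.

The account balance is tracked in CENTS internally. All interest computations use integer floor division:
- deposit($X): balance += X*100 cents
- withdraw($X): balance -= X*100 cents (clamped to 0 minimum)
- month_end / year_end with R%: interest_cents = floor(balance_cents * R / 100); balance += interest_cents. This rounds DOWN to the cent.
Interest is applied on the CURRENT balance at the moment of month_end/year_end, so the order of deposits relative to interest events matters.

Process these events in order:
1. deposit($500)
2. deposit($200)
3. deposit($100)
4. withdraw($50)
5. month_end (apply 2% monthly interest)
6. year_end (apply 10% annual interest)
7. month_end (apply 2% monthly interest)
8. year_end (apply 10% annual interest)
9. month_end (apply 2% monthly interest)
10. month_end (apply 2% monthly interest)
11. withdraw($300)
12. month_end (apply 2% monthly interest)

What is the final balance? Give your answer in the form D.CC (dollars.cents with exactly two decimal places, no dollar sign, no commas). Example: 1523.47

Answer: 2031.88

Derivation:
After 1 (deposit($500)): balance=$1500.00 total_interest=$0.00
After 2 (deposit($200)): balance=$1700.00 total_interest=$0.00
After 3 (deposit($100)): balance=$1800.00 total_interest=$0.00
After 4 (withdraw($50)): balance=$1750.00 total_interest=$0.00
After 5 (month_end (apply 2% monthly interest)): balance=$1785.00 total_interest=$35.00
After 6 (year_end (apply 10% annual interest)): balance=$1963.50 total_interest=$213.50
After 7 (month_end (apply 2% monthly interest)): balance=$2002.77 total_interest=$252.77
After 8 (year_end (apply 10% annual interest)): balance=$2203.04 total_interest=$453.04
After 9 (month_end (apply 2% monthly interest)): balance=$2247.10 total_interest=$497.10
After 10 (month_end (apply 2% monthly interest)): balance=$2292.04 total_interest=$542.04
After 11 (withdraw($300)): balance=$1992.04 total_interest=$542.04
After 12 (month_end (apply 2% monthly interest)): balance=$2031.88 total_interest=$581.88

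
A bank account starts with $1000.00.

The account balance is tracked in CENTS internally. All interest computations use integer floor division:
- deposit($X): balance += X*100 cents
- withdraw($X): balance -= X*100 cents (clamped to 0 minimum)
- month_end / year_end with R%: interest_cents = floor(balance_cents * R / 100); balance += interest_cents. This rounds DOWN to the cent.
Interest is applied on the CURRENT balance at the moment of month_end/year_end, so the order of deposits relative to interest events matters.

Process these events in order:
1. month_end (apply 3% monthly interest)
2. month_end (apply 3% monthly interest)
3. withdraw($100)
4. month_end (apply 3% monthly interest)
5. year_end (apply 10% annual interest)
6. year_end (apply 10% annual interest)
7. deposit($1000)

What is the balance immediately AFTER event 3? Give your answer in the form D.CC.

After 1 (month_end (apply 3% monthly interest)): balance=$1030.00 total_interest=$30.00
After 2 (month_end (apply 3% monthly interest)): balance=$1060.90 total_interest=$60.90
After 3 (withdraw($100)): balance=$960.90 total_interest=$60.90

Answer: 960.90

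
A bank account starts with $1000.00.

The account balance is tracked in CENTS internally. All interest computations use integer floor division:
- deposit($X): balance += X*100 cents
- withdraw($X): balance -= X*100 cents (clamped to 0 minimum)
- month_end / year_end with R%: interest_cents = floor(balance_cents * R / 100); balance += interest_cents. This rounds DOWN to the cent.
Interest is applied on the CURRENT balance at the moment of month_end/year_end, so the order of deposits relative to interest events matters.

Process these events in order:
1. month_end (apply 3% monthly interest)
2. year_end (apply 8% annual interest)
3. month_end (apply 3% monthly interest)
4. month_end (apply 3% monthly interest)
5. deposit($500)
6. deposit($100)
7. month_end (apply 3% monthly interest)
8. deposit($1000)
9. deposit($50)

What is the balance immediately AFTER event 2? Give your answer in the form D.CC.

After 1 (month_end (apply 3% monthly interest)): balance=$1030.00 total_interest=$30.00
After 2 (year_end (apply 8% annual interest)): balance=$1112.40 total_interest=$112.40

Answer: 1112.40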